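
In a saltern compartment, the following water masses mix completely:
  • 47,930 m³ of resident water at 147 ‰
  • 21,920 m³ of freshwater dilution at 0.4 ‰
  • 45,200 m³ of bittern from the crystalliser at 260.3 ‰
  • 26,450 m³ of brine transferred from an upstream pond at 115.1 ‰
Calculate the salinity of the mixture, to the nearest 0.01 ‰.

Conserving salt mass:
salt = 47,930×147 + 21,920×0.4 + 45,200×260.3 + 26,450×115.1 = 7,045,710 + 8,768 + 11,765,560 + 3,044,395 = 21,864,433
volume = 47,930 + 21,920 + 45,200 + 26,450 = 141,500 m³
S = 21,864,433 / 141,500 = 154.519 ‰

154.52 ‰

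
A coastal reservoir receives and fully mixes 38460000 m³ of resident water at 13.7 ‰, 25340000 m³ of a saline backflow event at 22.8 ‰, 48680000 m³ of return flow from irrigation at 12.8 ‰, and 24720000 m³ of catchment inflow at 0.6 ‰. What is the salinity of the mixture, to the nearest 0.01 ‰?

12.70 ‰

Total salt / total volume:
salt = 38,460,000×13.7 + 25,340,000×22.8 + 48,680,000×12.8 + 24,720,000×0.6 = 526,902,000 + 577,752,000 + 623,104,000 + 14,832,000 = 1,742,590,000
volume = 38,460,000 + 25,340,000 + 48,680,000 + 24,720,000 = 137,200,000 m³
S = 1,742,590,000 / 137,200,000 = 12.7011 ‰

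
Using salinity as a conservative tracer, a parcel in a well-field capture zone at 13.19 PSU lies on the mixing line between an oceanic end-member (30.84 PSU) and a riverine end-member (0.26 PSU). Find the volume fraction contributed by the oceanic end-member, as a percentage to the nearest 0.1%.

Let g be the oceanic fraction. Salt balance per unit volume:
g×30.84 + (1−g)×0.26 = 13.19
g = (13.19 − 0.26) / (30.84 − 0.26) = 12.93/30.58 = 0.4228

42.3%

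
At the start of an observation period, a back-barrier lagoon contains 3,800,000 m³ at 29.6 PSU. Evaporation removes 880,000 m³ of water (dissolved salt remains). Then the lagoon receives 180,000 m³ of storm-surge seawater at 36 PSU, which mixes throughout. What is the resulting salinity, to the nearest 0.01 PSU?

After evaporation: salt = 3,800,000×29.6 = 112,480,000; volume = 3,800,000 − 880,000 = 2,920,000 m³
After mixing: salt = 112,480,000 + 180,000×36 = 118,960,000; volume = 2,920,000 + 180,000 = 3,100,000 m³
S = 118,960,000 / 3,100,000 = 38.3742 PSU

38.37 PSU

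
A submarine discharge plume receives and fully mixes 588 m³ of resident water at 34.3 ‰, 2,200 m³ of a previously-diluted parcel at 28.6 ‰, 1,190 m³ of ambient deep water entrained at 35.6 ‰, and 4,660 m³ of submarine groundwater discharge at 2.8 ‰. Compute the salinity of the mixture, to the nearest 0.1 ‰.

16.0 ‰

Weighted by volume,
salt = 588×34.3 + 2,200×28.6 + 1,190×35.6 + 4,660×2.8 = 20,168.4 + 62,920 + 42,364 + 13,048 = 138,500.4
volume = 588 + 2,200 + 1,190 + 4,660 = 8,638 m³
S = 138,500.4 / 8,638 = 16.034 ‰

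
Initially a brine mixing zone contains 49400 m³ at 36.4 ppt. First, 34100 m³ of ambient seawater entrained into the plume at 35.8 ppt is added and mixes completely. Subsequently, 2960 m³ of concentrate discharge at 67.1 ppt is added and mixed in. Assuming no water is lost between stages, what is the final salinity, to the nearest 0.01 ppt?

Conserving salt mass:
Initial salt = 49,400×36.4 = 1,798,160
After stage 1: salt = 1,798,160 + 34,100×35.8 = 3,018,940; volume = 83,500 m³; S = 36.155 ppt
After stage 2: salt = 3,018,940 + 2,960×67.1 = 3,217,556; volume = 86,460 m³
S = 3,217,556 / 86,460 = 37.2144 ppt

37.21 ppt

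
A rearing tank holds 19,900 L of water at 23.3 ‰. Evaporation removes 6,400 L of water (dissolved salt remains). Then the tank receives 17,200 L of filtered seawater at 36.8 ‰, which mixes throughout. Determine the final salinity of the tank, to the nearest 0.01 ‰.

After evaporation: salt = 19,900×23.3 = 463,670; volume = 19,900 − 6,400 = 13,500 L
After mixing: salt = 463,670 + 17,200×36.8 = 1,096,630; volume = 13,500 + 17,200 = 30,700 L
S = 1,096,630 / 30,700 = 35.7208 ‰

35.72 ‰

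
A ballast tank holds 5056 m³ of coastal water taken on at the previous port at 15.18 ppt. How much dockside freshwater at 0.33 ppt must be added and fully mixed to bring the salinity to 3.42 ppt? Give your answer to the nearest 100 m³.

19200 m³

Salt balance: 5,056×15.18 + V×0.33 = (5,056+V)×3.42
76,750.08 + 0.33V = 17,291.52 + 3.42V
59,458.56 = 3.09V
V = 19,242.25 m³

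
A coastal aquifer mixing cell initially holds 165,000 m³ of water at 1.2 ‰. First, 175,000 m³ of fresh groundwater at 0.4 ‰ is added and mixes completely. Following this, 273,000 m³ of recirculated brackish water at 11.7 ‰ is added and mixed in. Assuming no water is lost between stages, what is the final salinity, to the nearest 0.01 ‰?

5.65 ‰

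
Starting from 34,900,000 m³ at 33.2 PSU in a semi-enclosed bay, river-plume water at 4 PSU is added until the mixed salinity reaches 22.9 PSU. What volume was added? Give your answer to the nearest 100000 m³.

19000000 m³

Salt balance: 34,900,000×33.2 + V×4 = (34,900,000+V)×22.9
1,158,680,000 + 4V = 799,210,000 + 22.9V
359,470,000 = 18.9V
V = 19,019,576.72 m³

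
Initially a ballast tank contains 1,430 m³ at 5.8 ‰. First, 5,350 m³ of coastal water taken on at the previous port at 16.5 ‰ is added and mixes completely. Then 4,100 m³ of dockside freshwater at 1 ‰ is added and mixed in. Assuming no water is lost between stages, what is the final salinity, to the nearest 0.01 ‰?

9.25 ‰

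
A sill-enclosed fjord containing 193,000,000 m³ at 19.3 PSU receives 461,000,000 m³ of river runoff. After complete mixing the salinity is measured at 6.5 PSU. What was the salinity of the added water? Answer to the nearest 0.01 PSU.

Salt balance: 193,000,000×19.3 + 461,000,000×S = 654,000,000×6.5
3,724,900,000 + 461,000,000·S = 4,251,000,000
S = (4,251,000,000 − 3,724,900,000) / 461,000,000 = 1.1412 PSU

1.14 PSU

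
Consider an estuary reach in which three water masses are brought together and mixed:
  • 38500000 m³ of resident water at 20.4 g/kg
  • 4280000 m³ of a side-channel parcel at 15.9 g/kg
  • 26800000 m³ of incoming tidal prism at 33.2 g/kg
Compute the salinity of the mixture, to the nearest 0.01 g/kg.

Weighted by volume,
salt = 38,500,000×20.4 + 4,280,000×15.9 + 26,800,000×33.2 = 785,400,000 + 68,052,000 + 889,760,000 = 1,743,212,000
volume = 38,500,000 + 4,280,000 + 26,800,000 = 69,580,000 m³
S = 1,743,212,000 / 69,580,000 = 25.0533 g/kg

25.05 g/kg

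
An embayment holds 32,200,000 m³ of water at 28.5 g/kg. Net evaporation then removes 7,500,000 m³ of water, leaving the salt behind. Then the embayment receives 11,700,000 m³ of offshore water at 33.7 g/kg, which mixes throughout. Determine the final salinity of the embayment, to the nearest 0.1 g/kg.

36.0 g/kg

After evaporation: salt = 32,200,000×28.5 = 917,700,000; volume = 32,200,000 − 7,500,000 = 24,700,000 m³
After mixing: salt = 917,700,000 + 11,700,000×33.7 = 1,311,990,000; volume = 24,700,000 + 11,700,000 = 36,400,000 m³
S = 1,311,990,000 / 36,400,000 = 36.0437 g/kg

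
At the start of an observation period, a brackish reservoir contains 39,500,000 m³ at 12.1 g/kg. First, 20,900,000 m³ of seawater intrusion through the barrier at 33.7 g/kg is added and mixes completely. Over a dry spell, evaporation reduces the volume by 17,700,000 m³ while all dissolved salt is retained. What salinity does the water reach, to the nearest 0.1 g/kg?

After mixing: salt = 39,500,000×12.1 + 20,900,000×33.7 = 1,182,280,000; volume = 60,400,000 m³
After evaporation: salt unchanged = 1,182,280,000; volume = 60,400,000 − 17,700,000 = 42,700,000 m³
S = 1,182,280,000 / 42,700,000 = 27.6881 g/kg

27.7 g/kg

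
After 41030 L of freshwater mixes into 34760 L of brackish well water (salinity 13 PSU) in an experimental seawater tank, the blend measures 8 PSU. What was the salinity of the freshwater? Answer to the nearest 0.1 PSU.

3.8 PSU

Salt balance: 34,760×13 + 41,030×S = 75,790×8
451,880 + 41,030·S = 606,320
S = (606,320 − 451,880) / 41,030 = 3.7641 PSU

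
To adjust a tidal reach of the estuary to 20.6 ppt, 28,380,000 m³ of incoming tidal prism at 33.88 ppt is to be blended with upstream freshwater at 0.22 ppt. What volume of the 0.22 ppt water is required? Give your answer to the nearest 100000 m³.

18500000 m³

Salt balance: 28,380,000×33.88 + V×0.22 = (28,380,000+V)×20.6
961,514,400 + 0.22V = 584,628,000 + 20.6V
376,886,400 = 20.38V
V = 18,492,953.88 m³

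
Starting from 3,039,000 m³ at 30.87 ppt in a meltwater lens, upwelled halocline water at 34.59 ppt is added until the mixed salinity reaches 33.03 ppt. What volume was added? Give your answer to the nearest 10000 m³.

4210000 m³

Salt balance: 3,039,000×30.87 + V×34.59 = (3,039,000+V)×33.03
93,813,930 + 34.59V = 100,378,170 + 33.03V
6,564,240 = 1.56V
V = 4,207,846.15 m³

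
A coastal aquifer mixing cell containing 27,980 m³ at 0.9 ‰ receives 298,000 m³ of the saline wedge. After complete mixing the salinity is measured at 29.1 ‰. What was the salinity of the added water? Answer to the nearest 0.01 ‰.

31.75 ‰

Salt balance: 27,980×0.9 + 298,000×S = 325,980×29.1
25,182 + 298,000·S = 9,486,018
S = (9,486,018 − 25,182) / 298,000 = 31.7478 ‰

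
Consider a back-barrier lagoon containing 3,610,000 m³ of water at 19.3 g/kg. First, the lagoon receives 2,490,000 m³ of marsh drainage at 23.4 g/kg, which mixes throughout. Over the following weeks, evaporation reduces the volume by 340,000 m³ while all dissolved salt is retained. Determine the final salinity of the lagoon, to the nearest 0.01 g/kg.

22.21 g/kg

After mixing: salt = 3,610,000×19.3 + 2,490,000×23.4 = 127,939,000; volume = 6,100,000 m³
After evaporation: salt unchanged = 127,939,000; volume = 6,100,000 − 340,000 = 5,760,000 m³
S = 127,939,000 / 5,760,000 = 22.2116 g/kg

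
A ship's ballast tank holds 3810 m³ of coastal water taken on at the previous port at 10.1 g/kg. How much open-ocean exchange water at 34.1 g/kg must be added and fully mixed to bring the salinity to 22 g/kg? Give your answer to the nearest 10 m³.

Salt balance: 3,810×10.1 + V×34.1 = (3,810+V)×22
38,481 + 34.1V = 83,820 + 22V
45,339 = 12.1V
V = 3,747.02 m³

3750 m³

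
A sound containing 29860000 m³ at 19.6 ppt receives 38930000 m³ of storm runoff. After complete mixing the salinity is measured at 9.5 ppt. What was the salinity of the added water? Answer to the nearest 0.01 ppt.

Salt balance: 29,860,000×19.6 + 38,930,000×S = 68,790,000×9.5
585,256,000 + 38,930,000·S = 653,505,000
S = (653,505,000 − 585,256,000) / 38,930,000 = 1.7531 ppt

1.75 ppt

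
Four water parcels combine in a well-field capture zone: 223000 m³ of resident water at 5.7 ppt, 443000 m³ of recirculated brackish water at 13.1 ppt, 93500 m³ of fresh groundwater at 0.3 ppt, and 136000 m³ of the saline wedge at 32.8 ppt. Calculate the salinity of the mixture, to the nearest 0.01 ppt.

Total salt / total volume:
salt = 223,000×5.7 + 443,000×13.1 + 93,500×0.3 + 136,000×32.8 = 1,271,100 + 5,803,300 + 28,050 + 4,460,800 = 11,563,250
volume = 223,000 + 443,000 + 93,500 + 136,000 = 895,500 m³
S = 11,563,250 / 895,500 = 12.9126 ppt

12.91 ppt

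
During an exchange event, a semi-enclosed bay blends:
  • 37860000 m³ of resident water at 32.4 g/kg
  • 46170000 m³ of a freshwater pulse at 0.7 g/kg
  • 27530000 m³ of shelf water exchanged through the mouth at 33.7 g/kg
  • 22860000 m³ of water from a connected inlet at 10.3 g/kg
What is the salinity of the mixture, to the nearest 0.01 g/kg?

18.02 g/kg

Conserving salt mass:
salt = 37,860,000×32.4 + 46,170,000×0.7 + 27,530,000×33.7 + 22,860,000×10.3 = 1,226,664,000 + 32,319,000 + 927,761,000 + 235,458,000 = 2,422,202,000
volume = 37,860,000 + 46,170,000 + 27,530,000 + 22,860,000 = 134,420,000 m³
S = 2,422,202,000 / 134,420,000 = 18.0197 g/kg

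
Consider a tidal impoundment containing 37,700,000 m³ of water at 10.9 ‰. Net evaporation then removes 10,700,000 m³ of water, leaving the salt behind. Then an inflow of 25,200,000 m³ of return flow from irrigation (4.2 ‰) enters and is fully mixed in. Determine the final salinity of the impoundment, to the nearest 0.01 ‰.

9.90 ‰

After evaporation: salt = 37,700,000×10.9 = 410,930,000; volume = 37,700,000 − 10,700,000 = 27,000,000 m³
After mixing: salt = 410,930,000 + 25,200,000×4.2 = 516,770,000; volume = 27,000,000 + 25,200,000 = 52,200,000 m³
S = 516,770,000 / 52,200,000 = 9.8998 ‰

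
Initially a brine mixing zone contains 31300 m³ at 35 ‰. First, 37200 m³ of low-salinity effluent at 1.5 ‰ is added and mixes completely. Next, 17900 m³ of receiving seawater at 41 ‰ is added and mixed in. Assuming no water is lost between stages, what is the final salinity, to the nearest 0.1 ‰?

Conserving salt mass:
Initial salt = 31,300×35 = 1,095,500
After stage 1: salt = 1,095,500 + 37,200×1.5 = 1,151,300; volume = 68,500 m³; S = 16.807 ‰
After stage 2: salt = 1,151,300 + 17,900×41 = 1,885,200; volume = 86,400 m³
S = 1,885,200 / 86,400 = 21.8194 ‰

21.8 ‰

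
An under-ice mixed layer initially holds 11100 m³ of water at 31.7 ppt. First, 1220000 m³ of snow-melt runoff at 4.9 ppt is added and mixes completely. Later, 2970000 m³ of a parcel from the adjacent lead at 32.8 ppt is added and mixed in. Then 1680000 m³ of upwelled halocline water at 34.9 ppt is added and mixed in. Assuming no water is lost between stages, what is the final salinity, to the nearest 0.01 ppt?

27.61 ppt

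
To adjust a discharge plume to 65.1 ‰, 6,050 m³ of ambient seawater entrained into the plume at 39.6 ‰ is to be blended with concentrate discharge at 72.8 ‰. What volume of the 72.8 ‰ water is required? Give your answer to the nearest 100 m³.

Salt balance: 6,050×39.6 + V×72.8 = (6,050+V)×65.1
239,580 + 72.8V = 393,855 + 65.1V
154,275 = 7.7V
V = 20,035.71 m³

20000 m³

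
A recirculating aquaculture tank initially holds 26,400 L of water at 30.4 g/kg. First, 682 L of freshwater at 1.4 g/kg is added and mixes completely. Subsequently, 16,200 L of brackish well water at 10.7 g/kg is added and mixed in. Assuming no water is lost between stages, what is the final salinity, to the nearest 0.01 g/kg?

22.57 g/kg

Salt balance:
Initial salt = 26,400×30.4 = 802,560
After stage 1: salt = 802,560 + 682×1.4 = 803,514.8; volume = 27,082 L; S = 29.67 g/kg
After stage 2: salt = 803,514.8 + 16,200×10.7 = 976,854.8; volume = 43,282 L
S = 976,854.8 / 43,282 = 22.5695 g/kg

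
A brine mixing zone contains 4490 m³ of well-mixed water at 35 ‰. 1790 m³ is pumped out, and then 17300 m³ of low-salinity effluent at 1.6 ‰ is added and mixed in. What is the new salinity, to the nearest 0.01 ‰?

6.11 ‰

Remaining after removal: 2,700 m³ at 35 ‰ (salt = 94,500)
After addition: salt = 94,500 + 17,300×1.6 = 122,180; volume = 20,000 m³
S = 122,180 / 20,000 = 6.109 ‰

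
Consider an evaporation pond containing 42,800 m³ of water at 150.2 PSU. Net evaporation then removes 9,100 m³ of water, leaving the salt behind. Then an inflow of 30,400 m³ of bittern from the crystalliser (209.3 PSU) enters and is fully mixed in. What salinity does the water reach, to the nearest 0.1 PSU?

After evaporation: salt = 42,800×150.2 = 6,428,560; volume = 42,800 − 9,100 = 33,700 m³
After mixing: salt = 6,428,560 + 30,400×209.3 = 12,791,280; volume = 33,700 + 30,400 = 64,100 m³
S = 12,791,280 / 64,100 = 199.552 PSU

199.6 PSU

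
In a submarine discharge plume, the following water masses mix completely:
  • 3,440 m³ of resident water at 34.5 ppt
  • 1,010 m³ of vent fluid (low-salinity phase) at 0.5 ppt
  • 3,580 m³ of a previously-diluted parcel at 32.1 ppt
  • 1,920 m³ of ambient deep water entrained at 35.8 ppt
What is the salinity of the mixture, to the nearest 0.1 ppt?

30.4 ppt

Total salt / total volume:
salt = 3,440×34.5 + 1,010×0.5 + 3,580×32.1 + 1,920×35.8 = 118,680 + 505 + 114,918 + 68,736 = 302,839
volume = 3,440 + 1,010 + 3,580 + 1,920 = 9,950 m³
S = 302,839 / 9,950 = 30.436 ppt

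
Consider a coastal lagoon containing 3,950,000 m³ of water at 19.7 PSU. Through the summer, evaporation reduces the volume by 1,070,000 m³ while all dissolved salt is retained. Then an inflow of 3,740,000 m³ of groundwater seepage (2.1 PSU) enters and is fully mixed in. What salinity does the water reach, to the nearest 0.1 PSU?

12.9 PSU

After evaporation: salt = 3,950,000×19.7 = 77,815,000; volume = 3,950,000 − 1,070,000 = 2,880,000 m³
After mixing: salt = 77,815,000 + 3,740,000×2.1 = 85,669,000; volume = 2,880,000 + 3,740,000 = 6,620,000 m³
S = 85,669,000 / 6,620,000 = 12.9409 PSU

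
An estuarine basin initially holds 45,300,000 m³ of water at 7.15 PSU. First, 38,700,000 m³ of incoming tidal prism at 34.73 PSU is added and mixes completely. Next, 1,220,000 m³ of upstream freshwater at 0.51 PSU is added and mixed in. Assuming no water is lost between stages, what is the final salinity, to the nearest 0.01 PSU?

Salt balance:
Initial salt = 45,300,000×7.15 = 323,895,000
After stage 1: salt = 323,895,000 + 38,700,000×34.73 = 1,667,946,000; volume = 84,000,000 m³; S = 19.857 PSU
After stage 2: salt = 1,667,946,000 + 1,220,000×0.51 = 1,668,568,200; volume = 85,220,000 m³
S = 1,668,568,200 / 85,220,000 = 19.5795 PSU

19.58 PSU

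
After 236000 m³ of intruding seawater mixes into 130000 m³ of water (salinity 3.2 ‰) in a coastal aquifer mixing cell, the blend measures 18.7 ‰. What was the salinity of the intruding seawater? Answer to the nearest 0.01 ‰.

Salt balance: 130,000×3.2 + 236,000×S = 366,000×18.7
416,000 + 236,000·S = 6,844,200
S = (6,844,200 − 416,000) / 236,000 = 27.2381 ‰

27.24 ‰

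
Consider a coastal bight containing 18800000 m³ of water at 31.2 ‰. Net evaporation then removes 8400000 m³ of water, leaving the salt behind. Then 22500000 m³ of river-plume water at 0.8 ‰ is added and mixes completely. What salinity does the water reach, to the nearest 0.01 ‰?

After evaporation: salt = 18,800,000×31.2 = 586,560,000; volume = 18,800,000 − 8,400,000 = 10,400,000 m³
After mixing: salt = 586,560,000 + 22,500,000×0.8 = 604,560,000; volume = 10,400,000 + 22,500,000 = 32,900,000 m³
S = 604,560,000 / 32,900,000 = 18.3757 ‰

18.38 ‰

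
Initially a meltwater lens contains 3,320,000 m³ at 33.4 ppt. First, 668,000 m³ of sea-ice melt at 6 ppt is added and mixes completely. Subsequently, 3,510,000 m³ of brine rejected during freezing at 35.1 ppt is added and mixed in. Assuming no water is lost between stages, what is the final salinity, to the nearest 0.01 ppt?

31.75 ppt

Total salt / total volume:
Initial salt = 3,320,000×33.4 = 110,888,000
After stage 1: salt = 110,888,000 + 668,000×6 = 114,896,000; volume = 3,988,000 m³; S = 28.81 ppt
After stage 2: salt = 114,896,000 + 3,510,000×35.1 = 238,097,000; volume = 7,498,000 m³
S = 238,097,000 / 7,498,000 = 31.7547 ppt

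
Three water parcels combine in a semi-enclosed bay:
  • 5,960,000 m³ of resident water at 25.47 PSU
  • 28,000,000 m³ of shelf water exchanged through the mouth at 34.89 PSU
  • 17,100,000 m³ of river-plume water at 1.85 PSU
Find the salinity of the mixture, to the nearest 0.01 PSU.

Conserving salt mass:
salt = 5,960,000×25.47 + 28,000,000×34.89 + 17,100,000×1.85 = 151,801,200 + 976,920,000 + 31,635,000 = 1,160,356,200
volume = 5,960,000 + 28,000,000 + 17,100,000 = 51,060,000 m³
S = 1,160,356,200 / 51,060,000 = 22.7253 PSU

22.73 PSU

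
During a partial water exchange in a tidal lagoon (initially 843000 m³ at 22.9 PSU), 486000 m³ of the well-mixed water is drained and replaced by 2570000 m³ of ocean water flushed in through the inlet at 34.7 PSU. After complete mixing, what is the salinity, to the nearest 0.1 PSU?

33.3 PSU

Remaining after removal: 357,000 m³ at 22.9 PSU (salt = 8,175,300)
After addition: salt = 8,175,300 + 2,570,000×34.7 = 97,354,300; volume = 2,927,000 m³
S = 97,354,300 / 2,927,000 = 33.2608 PSU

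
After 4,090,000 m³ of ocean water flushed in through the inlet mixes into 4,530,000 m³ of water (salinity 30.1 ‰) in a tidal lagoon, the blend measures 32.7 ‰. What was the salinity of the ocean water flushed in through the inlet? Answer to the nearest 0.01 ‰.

Salt balance: 4,530,000×30.1 + 4,090,000×S = 8,620,000×32.7
136,353,000 + 4,090,000·S = 281,874,000
S = (281,874,000 − 136,353,000) / 4,090,000 = 35.5797 ‰

35.58 ‰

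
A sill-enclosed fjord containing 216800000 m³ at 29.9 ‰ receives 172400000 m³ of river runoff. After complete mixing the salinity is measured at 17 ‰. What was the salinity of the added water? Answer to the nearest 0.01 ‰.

0.78 ‰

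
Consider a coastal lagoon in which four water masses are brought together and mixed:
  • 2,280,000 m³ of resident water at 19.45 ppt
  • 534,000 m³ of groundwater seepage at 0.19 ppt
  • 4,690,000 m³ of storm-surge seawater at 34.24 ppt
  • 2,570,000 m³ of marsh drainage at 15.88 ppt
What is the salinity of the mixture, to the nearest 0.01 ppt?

Salt balance:
salt = 2,280,000×19.45 + 534,000×0.19 + 4,690,000×34.24 + 2,570,000×15.88 = 44,346,000 + 101,460 + 160,585,600 + 40,811,600 = 245,844,660
volume = 2,280,000 + 534,000 + 4,690,000 + 2,570,000 = 10,074,000 m³
S = 245,844,660 / 10,074,000 = 24.4039 ppt

24.40 ppt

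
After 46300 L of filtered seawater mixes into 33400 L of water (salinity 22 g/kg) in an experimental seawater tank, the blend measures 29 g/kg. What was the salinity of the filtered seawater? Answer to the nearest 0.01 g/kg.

34.05 g/kg

Salt balance: 33,400×22 + 46,300×S = 79,700×29
734,800 + 46,300·S = 2,311,300
S = (2,311,300 − 734,800) / 46,300 = 34.0497 g/kg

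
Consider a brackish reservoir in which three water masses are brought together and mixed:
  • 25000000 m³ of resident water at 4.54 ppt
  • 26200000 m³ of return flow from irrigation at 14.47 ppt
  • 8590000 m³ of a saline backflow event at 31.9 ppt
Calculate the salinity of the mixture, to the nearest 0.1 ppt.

By conservation of dissolved salt,
salt = 25,000,000×4.54 + 26,200,000×14.47 + 8,590,000×31.9 = 113,500,000 + 379,114,000 + 274,021,000 = 766,635,000
volume = 25,000,000 + 26,200,000 + 8,590,000 = 59,790,000 m³
S = 766,635,000 / 59,790,000 = 12.822 ppt

12.8 ppt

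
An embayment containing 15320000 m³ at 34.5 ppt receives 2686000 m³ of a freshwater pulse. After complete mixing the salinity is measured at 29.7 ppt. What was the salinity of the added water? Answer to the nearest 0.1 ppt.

2.3 ppt

Salt balance: 15,320,000×34.5 + 2,686,000×S = 18,006,000×29.7
528,540,000 + 2,686,000·S = 534,778,200
S = (534,778,200 − 528,540,000) / 2,686,000 = 2.3225 ppt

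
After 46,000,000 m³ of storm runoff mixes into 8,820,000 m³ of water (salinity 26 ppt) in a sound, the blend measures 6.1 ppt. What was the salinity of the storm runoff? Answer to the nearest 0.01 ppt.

2.28 ppt

Salt balance: 8,820,000×26 + 46,000,000×S = 54,820,000×6.1
229,320,000 + 46,000,000·S = 334,402,000
S = (334,402,000 − 229,320,000) / 46,000,000 = 2.2844 ppt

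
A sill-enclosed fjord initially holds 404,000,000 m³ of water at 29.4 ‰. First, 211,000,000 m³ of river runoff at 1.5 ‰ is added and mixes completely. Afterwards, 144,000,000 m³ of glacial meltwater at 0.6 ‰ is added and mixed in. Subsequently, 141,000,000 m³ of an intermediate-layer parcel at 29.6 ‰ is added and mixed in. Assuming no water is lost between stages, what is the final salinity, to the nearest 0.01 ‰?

Salt balance:
Initial salt = 404,000,000×29.4 = 11,877,600,000
After stage 1: salt = 11,877,600,000 + 211,000,000×1.5 = 12,194,100,000; volume = 615,000,000 m³; S = 19.828 ‰
After stage 2: salt = 12,194,100,000 + 144,000,000×0.6 = 12,280,500,000; volume = 759,000,000 m³; S = 16.18 ‰
After stage 3: salt = 12,280,500,000 + 141,000,000×29.6 = 16,454,100,000; volume = 900,000,000 m³
S = 16,454,100,000 / 900,000,000 = 18.2823 ‰

18.28 ‰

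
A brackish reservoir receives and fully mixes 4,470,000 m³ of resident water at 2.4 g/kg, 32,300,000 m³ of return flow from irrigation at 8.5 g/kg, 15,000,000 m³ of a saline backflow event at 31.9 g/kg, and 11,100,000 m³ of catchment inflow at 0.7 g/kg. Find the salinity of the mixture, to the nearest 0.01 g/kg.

Weighted by volume,
salt = 4,470,000×2.4 + 32,300,000×8.5 + 15,000,000×31.9 + 11,100,000×0.7 = 10,728,000 + 274,550,000 + 478,500,000 + 7,770,000 = 771,548,000
volume = 4,470,000 + 32,300,000 + 15,000,000 + 11,100,000 = 62,870,000 m³
S = 771,548,000 / 62,870,000 = 12.2721 g/kg

12.27 g/kg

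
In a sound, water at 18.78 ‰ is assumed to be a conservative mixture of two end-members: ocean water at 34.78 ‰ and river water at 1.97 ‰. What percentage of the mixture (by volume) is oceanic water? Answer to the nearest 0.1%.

Let g be the oceanic fraction. Salt balance per unit volume:
g×34.78 + (1−g)×1.97 = 18.78
g = (18.78 − 1.97) / (34.78 − 1.97) = 16.81/32.81 = 0.5123

51.2%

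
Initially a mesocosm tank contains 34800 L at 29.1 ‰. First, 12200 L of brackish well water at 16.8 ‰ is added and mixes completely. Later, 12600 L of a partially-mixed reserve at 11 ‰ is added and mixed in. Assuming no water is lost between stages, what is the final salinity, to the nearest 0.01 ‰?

22.76 ‰

Mass of salt is conserved:
Initial salt = 34,800×29.1 = 1,012,680
After stage 1: salt = 1,012,680 + 12,200×16.8 = 1,217,640; volume = 47,000 L; S = 25.907 ‰
After stage 2: salt = 1,217,640 + 12,600×11 = 1,356,240; volume = 59,600 L
S = 1,356,240 / 59,600 = 22.7557 ‰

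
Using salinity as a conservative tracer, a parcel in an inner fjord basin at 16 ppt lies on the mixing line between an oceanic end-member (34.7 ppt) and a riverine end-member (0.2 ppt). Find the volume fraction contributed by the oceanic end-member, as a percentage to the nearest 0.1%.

45.8%

Let g be the oceanic fraction. Salt balance per unit volume:
g×34.7 + (1−g)×0.2 = 16
g = (16 − 0.2) / (34.7 − 0.2) = 15.8/34.5 = 0.458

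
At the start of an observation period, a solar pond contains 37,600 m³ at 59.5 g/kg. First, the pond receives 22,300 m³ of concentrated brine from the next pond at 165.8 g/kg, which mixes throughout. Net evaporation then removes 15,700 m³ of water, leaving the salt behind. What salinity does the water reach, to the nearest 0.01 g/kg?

After mixing: salt = 37,600×59.5 + 22,300×165.8 = 5,934,540; volume = 59,900 m³
After evaporation: salt unchanged = 5,934,540; volume = 59,900 − 15,700 = 44,200 m³
S = 5,934,540 / 44,200 = 134.2656 g/kg

134.27 g/kg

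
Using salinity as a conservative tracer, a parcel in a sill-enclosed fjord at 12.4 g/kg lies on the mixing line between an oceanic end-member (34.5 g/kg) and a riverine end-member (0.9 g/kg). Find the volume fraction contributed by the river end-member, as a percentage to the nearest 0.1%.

65.8%

Let f be the freshwater fraction. Salt balance per unit volume:
f×0.9 + (1−f)×34.5 = 12.4
f = (34.5 − 12.4) / (34.5 − 0.9) = 22.1/33.6 = 0.6577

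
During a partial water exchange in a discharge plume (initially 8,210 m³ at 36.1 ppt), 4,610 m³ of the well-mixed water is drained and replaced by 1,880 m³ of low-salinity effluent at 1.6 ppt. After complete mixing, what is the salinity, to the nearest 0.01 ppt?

Remaining after removal: 3,600 m³ at 36.1 ppt (salt = 129,960)
After addition: salt = 129,960 + 1,880×1.6 = 132,968; volume = 5,480 m³
S = 132,968 / 5,480 = 24.2642 ppt

24.26 ppt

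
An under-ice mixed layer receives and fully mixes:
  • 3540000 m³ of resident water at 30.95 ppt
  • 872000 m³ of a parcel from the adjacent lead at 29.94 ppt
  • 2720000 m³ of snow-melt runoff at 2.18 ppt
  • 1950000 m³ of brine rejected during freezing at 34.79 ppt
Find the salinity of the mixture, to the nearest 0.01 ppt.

Conserving salt mass:
salt = 3,540,000×30.95 + 872,000×29.94 + 2,720,000×2.18 + 1,950,000×34.79 = 109,563,000 + 26,107,680 + 5,929,600 + 67,840,500 = 209,440,780
volume = 3,540,000 + 872,000 + 2,720,000 + 1,950,000 = 9,082,000 m³
S = 209,440,780 / 9,082,000 = 23.0611 ppt

23.06 ppt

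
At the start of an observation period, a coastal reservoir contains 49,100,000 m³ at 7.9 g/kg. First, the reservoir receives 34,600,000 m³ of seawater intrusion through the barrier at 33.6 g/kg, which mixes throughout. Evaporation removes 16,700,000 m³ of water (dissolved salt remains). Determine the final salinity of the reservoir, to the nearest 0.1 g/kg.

After mixing: salt = 49,100,000×7.9 + 34,600,000×33.6 = 1,550,450,000; volume = 83,700,000 m³
After evaporation: salt unchanged = 1,550,450,000; volume = 83,700,000 − 16,700,000 = 67,000,000 m³
S = 1,550,450,000 / 67,000,000 = 23.141 g/kg

23.1 g/kg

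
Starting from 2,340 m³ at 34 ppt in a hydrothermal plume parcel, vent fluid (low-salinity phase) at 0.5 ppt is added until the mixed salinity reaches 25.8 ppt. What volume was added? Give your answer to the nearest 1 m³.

Salt balance: 2,340×34 + V×0.5 = (2,340+V)×25.8
79,560 + 0.5V = 60,372 + 25.8V
19,188 = 25.3V
V = 758.42 m³

758 m³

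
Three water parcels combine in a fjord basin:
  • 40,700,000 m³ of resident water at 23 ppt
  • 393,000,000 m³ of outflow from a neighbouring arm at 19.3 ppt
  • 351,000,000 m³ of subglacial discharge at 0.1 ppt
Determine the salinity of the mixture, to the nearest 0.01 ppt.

10.90 ppt

Weighted by volume,
salt = 40,700,000×23 + 393,000,000×19.3 + 351,000,000×0.1 = 936,100,000 + 7,584,900,000 + 35,100,000 = 8,556,100,000
volume = 40,700,000 + 393,000,000 + 351,000,000 = 784,700,000 m³
S = 8,556,100,000 / 784,700,000 = 10.9037 ppt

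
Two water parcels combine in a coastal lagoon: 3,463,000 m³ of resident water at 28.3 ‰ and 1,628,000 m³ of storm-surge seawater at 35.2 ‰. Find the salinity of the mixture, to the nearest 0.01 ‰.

Mass of salt is conserved:
salt = 3,463,000×28.3 + 1,628,000×35.2 = 98,002,900 + 57,305,600 = 155,308,500
volume = 3,463,000 + 1,628,000 = 5,091,000 m³
S = 155,308,500 / 5,091,000 = 30.5065 ‰

30.51 ‰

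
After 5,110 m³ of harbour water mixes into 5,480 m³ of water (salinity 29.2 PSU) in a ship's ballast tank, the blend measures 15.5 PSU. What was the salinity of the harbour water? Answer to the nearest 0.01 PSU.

Salt balance: 5,480×29.2 + 5,110×S = 10,590×15.5
160,016 + 5,110·S = 164,145
S = (164,145 − 160,016) / 5,110 = 0.808 PSU

0.81 PSU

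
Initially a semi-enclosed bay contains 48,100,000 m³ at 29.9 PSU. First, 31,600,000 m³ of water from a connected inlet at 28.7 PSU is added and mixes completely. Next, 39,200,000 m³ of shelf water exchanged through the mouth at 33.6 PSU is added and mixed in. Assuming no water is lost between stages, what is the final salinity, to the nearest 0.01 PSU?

30.80 PSU

Mass of salt is conserved:
Initial salt = 48,100,000×29.9 = 1,438,190,000
After stage 1: salt = 1,438,190,000 + 31,600,000×28.7 = 2,345,110,000; volume = 79,700,000 m³; S = 29.424 PSU
After stage 2: salt = 2,345,110,000 + 39,200,000×33.6 = 3,662,230,000; volume = 118,900,000 m³
S = 3,662,230,000 / 118,900,000 = 30.8009 PSU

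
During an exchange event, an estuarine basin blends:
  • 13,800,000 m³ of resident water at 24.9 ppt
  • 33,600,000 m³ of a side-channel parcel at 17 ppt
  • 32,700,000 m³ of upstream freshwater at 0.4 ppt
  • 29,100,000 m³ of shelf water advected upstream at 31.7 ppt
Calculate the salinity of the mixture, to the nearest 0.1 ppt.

16.9 ppt

By conservation of dissolved salt,
salt = 13,800,000×24.9 + 33,600,000×17 + 32,700,000×0.4 + 29,100,000×31.7 = 343,620,000 + 571,200,000 + 13,080,000 + 922,470,000 = 1,850,370,000
volume = 13,800,000 + 33,600,000 + 32,700,000 + 29,100,000 = 109,200,000 m³
S = 1,850,370,000 / 109,200,000 = 16.945 ppt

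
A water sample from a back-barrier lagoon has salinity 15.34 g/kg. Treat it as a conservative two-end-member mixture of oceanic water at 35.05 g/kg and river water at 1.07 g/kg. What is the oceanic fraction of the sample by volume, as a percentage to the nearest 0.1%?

42.0%

Let g be the oceanic fraction. Salt balance per unit volume:
g×35.05 + (1−g)×1.07 = 15.34
g = (15.34 − 1.07) / (35.05 − 1.07) = 14.27/33.98 = 0.42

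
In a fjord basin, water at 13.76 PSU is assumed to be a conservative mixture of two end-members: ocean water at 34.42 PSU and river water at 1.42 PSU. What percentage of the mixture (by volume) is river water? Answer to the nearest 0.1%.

Let f be the freshwater fraction. Salt balance per unit volume:
f×1.42 + (1−f)×34.42 = 13.76
f = (34.42 − 13.76) / (34.42 − 1.42) = 20.66/33 = 0.6261

62.6%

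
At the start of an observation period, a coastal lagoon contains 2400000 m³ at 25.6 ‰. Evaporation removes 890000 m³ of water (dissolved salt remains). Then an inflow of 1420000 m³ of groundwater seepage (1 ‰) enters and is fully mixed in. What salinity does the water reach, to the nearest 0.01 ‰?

21.45 ‰

After evaporation: salt = 2,400,000×25.6 = 61,440,000; volume = 2,400,000 − 890,000 = 1,510,000 m³
After mixing: salt = 61,440,000 + 1,420,000×1 = 62,860,000; volume = 1,510,000 + 1,420,000 = 2,930,000 m³
S = 62,860,000 / 2,930,000 = 21.4539 ‰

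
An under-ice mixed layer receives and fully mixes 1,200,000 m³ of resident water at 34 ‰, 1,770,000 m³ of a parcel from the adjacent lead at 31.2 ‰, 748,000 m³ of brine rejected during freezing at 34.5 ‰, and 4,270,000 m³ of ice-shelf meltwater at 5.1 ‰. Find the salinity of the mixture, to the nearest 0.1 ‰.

18.0 ‰

Conserving salt mass:
salt = 1,200,000×34 + 1,770,000×31.2 + 748,000×34.5 + 4,270,000×5.1 = 40,800,000 + 55,224,000 + 25,806,000 + 21,777,000 = 143,607,000
volume = 1,200,000 + 1,770,000 + 748,000 + 4,270,000 = 7,988,000 m³
S = 143,607,000 / 7,988,000 = 17.978 ‰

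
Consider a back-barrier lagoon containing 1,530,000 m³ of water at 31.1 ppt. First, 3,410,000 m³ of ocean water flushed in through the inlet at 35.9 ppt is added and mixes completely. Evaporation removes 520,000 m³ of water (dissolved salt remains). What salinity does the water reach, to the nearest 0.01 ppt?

38.46 ppt

After mixing: salt = 1,530,000×31.1 + 3,410,000×35.9 = 170,002,000; volume = 4,940,000 m³
After evaporation: salt unchanged = 170,002,000; volume = 4,940,000 − 520,000 = 4,420,000 m³
S = 170,002,000 / 4,420,000 = 38.462 ppt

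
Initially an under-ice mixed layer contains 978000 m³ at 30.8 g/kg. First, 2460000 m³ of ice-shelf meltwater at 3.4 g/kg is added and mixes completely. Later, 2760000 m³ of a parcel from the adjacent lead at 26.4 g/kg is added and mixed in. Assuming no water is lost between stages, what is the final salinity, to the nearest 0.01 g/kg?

17.97 g/kg

Weighted by volume,
Initial salt = 978,000×30.8 = 30,122,400
After stage 1: salt = 30,122,400 + 2,460,000×3.4 = 38,486,400; volume = 3,438,000 m³; S = 11.194 g/kg
After stage 2: salt = 38,486,400 + 2,760,000×26.4 = 111,350,400; volume = 6,198,000 m³
S = 111,350,400 / 6,198,000 = 17.9655 g/kg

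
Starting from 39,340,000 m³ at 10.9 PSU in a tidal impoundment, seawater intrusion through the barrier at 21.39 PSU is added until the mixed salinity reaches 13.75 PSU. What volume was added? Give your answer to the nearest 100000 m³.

14700000 m³

Salt balance: 39,340,000×10.9 + V×21.39 = (39,340,000+V)×13.75
428,806,000 + 21.39V = 540,925,000 + 13.75V
112,119,000 = 7.64V
V = 14,675,261.78 m³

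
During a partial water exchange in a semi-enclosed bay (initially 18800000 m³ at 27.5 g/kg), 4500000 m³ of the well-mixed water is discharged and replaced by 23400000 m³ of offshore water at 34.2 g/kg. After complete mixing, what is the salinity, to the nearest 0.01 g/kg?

Remaining after removal: 14,300,000 m³ at 27.5 g/kg (salt = 393,250,000)
After addition: salt = 393,250,000 + 23,400,000×34.2 = 1,193,530,000; volume = 37,700,000 m³
S = 1,193,530,000 / 37,700,000 = 31.6586 g/kg

31.66 g/kg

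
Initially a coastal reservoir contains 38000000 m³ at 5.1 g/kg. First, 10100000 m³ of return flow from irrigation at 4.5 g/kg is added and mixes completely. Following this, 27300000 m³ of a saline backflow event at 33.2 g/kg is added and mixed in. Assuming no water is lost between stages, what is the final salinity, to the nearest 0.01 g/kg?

15.19 g/kg

By conservation of dissolved salt,
Initial salt = 38,000,000×5.1 = 193,800,000
After stage 1: salt = 193,800,000 + 10,100,000×4.5 = 239,250,000; volume = 48,100,000 m³; S = 4.974 g/kg
After stage 2: salt = 239,250,000 + 27,300,000×33.2 = 1,145,610,000; volume = 75,400,000 m³
S = 1,145,610,000 / 75,400,000 = 15.1938 g/kg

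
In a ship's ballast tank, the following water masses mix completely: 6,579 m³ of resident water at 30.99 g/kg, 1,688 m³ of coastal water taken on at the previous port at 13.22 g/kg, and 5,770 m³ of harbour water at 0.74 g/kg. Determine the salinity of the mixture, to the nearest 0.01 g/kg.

16.42 g/kg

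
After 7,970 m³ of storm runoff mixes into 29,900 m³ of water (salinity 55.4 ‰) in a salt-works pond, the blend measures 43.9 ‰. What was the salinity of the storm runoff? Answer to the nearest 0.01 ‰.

0.76 ‰

Salt balance: 29,900×55.4 + 7,970×S = 37,870×43.9
1,656,460 + 7,970·S = 1,662,493
S = (1,662,493 − 1,656,460) / 7,970 = 0.757 ‰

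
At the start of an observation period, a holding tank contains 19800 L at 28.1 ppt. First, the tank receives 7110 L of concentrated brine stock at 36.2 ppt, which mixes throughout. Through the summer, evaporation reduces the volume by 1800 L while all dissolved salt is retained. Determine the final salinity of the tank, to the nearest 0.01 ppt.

32.41 ppt

After mixing: salt = 19,800×28.1 + 7,110×36.2 = 813,762; volume = 26,910 L
After evaporation: salt unchanged = 813,762; volume = 26,910 − 1,800 = 25,110 L
S = 813,762 / 25,110 = 32.4079 ppt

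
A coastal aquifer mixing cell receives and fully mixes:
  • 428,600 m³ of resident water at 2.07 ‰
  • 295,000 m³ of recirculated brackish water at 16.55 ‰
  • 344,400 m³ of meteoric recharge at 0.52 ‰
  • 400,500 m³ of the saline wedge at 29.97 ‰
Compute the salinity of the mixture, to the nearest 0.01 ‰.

12.22 ‰

Conserving salt mass:
salt = 428,600×2.07 + 295,000×16.55 + 344,400×0.52 + 400,500×29.97 = 887,202 + 4,882,250 + 179,088 + 12,002,985 = 17,951,525
volume = 428,600 + 295,000 + 344,400 + 400,500 = 1,468,500 m³
S = 17,951,525 / 1,468,500 = 12.2244 ‰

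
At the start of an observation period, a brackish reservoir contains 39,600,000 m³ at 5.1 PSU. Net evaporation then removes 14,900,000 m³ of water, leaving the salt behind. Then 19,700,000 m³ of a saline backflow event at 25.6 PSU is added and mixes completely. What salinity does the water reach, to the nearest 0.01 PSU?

After evaporation: salt = 39,600,000×5.1 = 201,960,000; volume = 39,600,000 − 14,900,000 = 24,700,000 m³
After mixing: salt = 201,960,000 + 19,700,000×25.6 = 706,280,000; volume = 24,700,000 + 19,700,000 = 44,400,000 m³
S = 706,280,000 / 44,400,000 = 15.9072 PSU

15.91 PSU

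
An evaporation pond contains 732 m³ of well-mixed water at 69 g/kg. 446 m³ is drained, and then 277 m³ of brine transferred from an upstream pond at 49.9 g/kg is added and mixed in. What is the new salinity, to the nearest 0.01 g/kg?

Remaining after removal: 286 m³ at 69 g/kg (salt = 19,734)
After addition: salt = 19,734 + 277×49.9 = 33,556.3; volume = 563 m³
S = 33,556.3 / 563 = 59.6027 g/kg

59.60 g/kg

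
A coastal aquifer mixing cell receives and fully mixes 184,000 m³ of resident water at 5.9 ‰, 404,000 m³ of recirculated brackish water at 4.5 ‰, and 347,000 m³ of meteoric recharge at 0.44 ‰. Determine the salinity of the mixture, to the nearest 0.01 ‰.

Conserving salt mass:
salt = 184,000×5.9 + 404,000×4.5 + 347,000×0.44 = 1,085,600 + 1,818,000 + 152,680 = 3,056,280
volume = 184,000 + 404,000 + 347,000 = 935,000 m³
S = 3,056,280 / 935,000 = 3.2687 ‰

3.27 ‰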